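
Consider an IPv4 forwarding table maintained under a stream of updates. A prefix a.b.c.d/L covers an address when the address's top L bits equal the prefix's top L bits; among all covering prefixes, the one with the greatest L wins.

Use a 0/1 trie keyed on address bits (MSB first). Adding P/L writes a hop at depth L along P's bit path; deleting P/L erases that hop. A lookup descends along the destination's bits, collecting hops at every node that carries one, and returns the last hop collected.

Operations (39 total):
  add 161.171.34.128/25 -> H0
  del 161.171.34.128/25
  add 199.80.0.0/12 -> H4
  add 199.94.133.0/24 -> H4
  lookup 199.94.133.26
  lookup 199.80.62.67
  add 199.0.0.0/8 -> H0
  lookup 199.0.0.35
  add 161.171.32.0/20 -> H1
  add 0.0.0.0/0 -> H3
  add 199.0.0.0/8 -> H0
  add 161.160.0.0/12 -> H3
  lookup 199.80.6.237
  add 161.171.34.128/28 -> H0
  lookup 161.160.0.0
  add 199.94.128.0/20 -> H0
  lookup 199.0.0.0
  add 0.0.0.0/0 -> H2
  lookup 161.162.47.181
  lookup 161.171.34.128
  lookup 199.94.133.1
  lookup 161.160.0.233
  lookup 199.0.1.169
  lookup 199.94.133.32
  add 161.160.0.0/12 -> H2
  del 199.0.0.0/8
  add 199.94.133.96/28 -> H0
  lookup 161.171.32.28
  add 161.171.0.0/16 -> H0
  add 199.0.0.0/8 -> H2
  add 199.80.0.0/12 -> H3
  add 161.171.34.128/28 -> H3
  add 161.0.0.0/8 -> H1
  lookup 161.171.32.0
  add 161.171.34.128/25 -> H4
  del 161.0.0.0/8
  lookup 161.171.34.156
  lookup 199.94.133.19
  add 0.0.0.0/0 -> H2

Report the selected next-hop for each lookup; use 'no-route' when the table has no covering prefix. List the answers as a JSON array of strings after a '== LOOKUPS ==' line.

Trace:
  add 161.171.34.128/25 -> H0 at depth 25
  - 161.171.34.128/25 clear@25
  add 199.80.0.0/12 -> H4 at depth 12
  add 199.94.133.0/24 -> H4 at depth 24
  lookup 199.94.133.26: bits 110001110101111010000101 walk d0:-→d1:-→d2:-→d3:-→d4:-→d5:-→d6:-→d7:-→d8:-→d9:-→d10:-→d11:-→d12:H4→d13:-→d14:-→d15:-→d16:-→d17:-→d18:-→d19:-→d20:-→d21:-→d22:-→d23:-→d24:H4 -> H4
  lookup 199.80.62.67: bits 110001110101 walk d0:-→d1:-→d2:-→d3:-→d4:-→d5:-→d6:-→d7:-→d8:-→d9:-→d10:-→d11:-→d12:H4 -> H4
  add 199.0.0.0/8 -> H0 at depth 8
  lookup 199.0.0.35: bits 110001110 walk d0:-→d1:-→d2:-→d3:-→d4:-→d5:-→d6:-→d7:-→d8:H0→d9:- -> H0
  add 161.171.32.0/20 -> H1 at depth 20
  add 0.0.0.0/0 -> H3 at depth 0
  add 199.0.0.0/8 -> H0 at depth 8
  add 161.160.0.0/12 -> H3 at depth 12
  lookup 199.80.6.237: bits 110001110101 walk d0:H3→d1:-→d2:-→d3:-→d4:-→d5:-→d6:-→d7:-→d8:H0→d9:-→d10:-→d11:-→d12:H4 -> H4
  add 161.171.34.128/28 -> H0 at depth 28
  lookup 161.160.0.0: bits 101000011010 walk d0:H3→d1:-→d2:-→d3:-→d4:-→d5:-→d6:-→d7:-→d8:-→d9:-→d10:-→d11:-→d12:H3 -> H3
  add 199.94.128.0/20 -> H0 at depth 20
  lookup 199.0.0.0: bits 110001110 walk d0:H3→d1:-→d2:-→d3:-→d4:-→d5:-→d6:-→d7:-→d8:H0→d9:- -> H0
  add 0.0.0.0/0 -> H2 at depth 0
  lookup 161.162.47.181: bits 101000011010 walk d0:H2→d1:-→d2:-→d3:-→d4:-→d5:-→d6:-→d7:-→d8:-→d9:-→d10:-→d11:-→d12:H3 -> H3
  lookup 161.171.34.128: bits 1010000110101011001000101000 walk d0:H2→d1:-→d2:-→d3:-→d4:-→d5:-→d6:-→d7:-→d8:-→d9:-→d10:-→d11:-→d12:H3→d13:-→d14:-→d15:-→d16:-→d17:-→d18:-→d19:-→d20:H1→d21:-→d22:-→d23:-→d24:-→d25:-→d26:-→d27:-→d28:H0 -> H0
  lookup 199.94.133.1: bits 110001110101111010000101 walk d0:H2→d1:-→d2:-→d3:-→d4:-→d5:-→d6:-→d7:-→d8:H0→d9:-→d10:-→d11:-→d12:H4→d13:-→d14:-→d15:-→d16:-→d17:-→d18:-→d19:-→d20:H0→d21:-→d22:-→d23:-→d24:H4 -> H4
  lookup 161.160.0.233: bits 101000011010 walk d0:H2→d1:-→d2:-→d3:-→d4:-→d5:-→d6:-→d7:-→d8:-→d9:-→d10:-→d11:-→d12:H3 -> H3
  lookup 199.0.1.169: bits 110001110 walk d0:H2→d1:-→d2:-→d3:-→d4:-→d5:-→d6:-→d7:-→d8:H0→d9:- -> H0
  lookup 199.94.133.32: bits 110001110101111010000101 walk d0:H2→d1:-→d2:-→d3:-→d4:-→d5:-→d6:-→d7:-→d8:H0→d9:-→d10:-→d11:-→d12:H4→d13:-→d14:-→d15:-→d16:-→d17:-→d18:-→d19:-→d20:H0→d21:-→d22:-→d23:-→d24:H4 -> H4
  add 161.160.0.0/12 -> H2 at depth 12
  - 199.0.0.0/8 clear@8
  add 199.94.133.96/28 -> H0 at depth 28
  lookup 161.171.32.28: bits 1010000110101011001000 walk d0:H2→d1:-→d2:-→d3:-→d4:-→d5:-→d6:-→d7:-→d8:-→d9:-→d10:-→d11:-→d12:H2→d13:-→d14:-→d15:-→d16:-→d17:-→d18:-→d19:-→d20:H1→d21:-→d22:- -> H1
  add 161.171.0.0/16 -> H0 at depth 16
  add 199.0.0.0/8 -> H2 at depth 8
  add 199.80.0.0/12 -> H3 at depth 12
  add 161.171.34.128/28 -> H3 at depth 28
  add 161.0.0.0/8 -> H1 at depth 8
  lookup 161.171.32.0: bits 1010000110101011001000 walk d0:H2→d1:-→d2:-→d3:-→d4:-→d5:-→d6:-→d7:-→d8:H1→d9:-→d10:-→d11:-→d12:H2→d13:-→d14:-→d15:-→d16:H0→d17:-→d18:-→d19:-→d20:H1→d21:-→d22:- -> H1
  add 161.171.34.128/25 -> H4 at depth 25
  - 161.0.0.0/8 clear@8
  lookup 161.171.34.156: bits 101000011010101100100010100 walk d0:H2→d1:-→d2:-→d3:-→d4:-→d5:-→d6:-→d7:-→d8:-→d9:-→d10:-→d11:-→d12:H2→d13:-→d14:-→d15:-→d16:H0→d17:-→d18:-→d19:-→d20:H1→d21:-→d22:-→d23:-→d24:-→d25:H4→d26:-→d27:- -> H4
  lookup 199.94.133.19: bits 1100011101011110100001010 walk d0:H2→d1:-→d2:-→d3:-→d4:-→d5:-→d6:-→d7:-→d8:H2→d9:-→d10:-→d11:-→d12:H3→d13:-→d14:-→d15:-→d16:-→d17:-→d18:-→d19:-→d20:H0→d21:-→d22:-→d23:-→d24:H4→d25:- -> H4
  add 0.0.0.0/0 -> H2 at depth 0

== LOOKUPS ==
["H4","H4","H0","H4","H3","H0","H3","H0","H4","H3","H0","H4","H1","H1","H4","H4"]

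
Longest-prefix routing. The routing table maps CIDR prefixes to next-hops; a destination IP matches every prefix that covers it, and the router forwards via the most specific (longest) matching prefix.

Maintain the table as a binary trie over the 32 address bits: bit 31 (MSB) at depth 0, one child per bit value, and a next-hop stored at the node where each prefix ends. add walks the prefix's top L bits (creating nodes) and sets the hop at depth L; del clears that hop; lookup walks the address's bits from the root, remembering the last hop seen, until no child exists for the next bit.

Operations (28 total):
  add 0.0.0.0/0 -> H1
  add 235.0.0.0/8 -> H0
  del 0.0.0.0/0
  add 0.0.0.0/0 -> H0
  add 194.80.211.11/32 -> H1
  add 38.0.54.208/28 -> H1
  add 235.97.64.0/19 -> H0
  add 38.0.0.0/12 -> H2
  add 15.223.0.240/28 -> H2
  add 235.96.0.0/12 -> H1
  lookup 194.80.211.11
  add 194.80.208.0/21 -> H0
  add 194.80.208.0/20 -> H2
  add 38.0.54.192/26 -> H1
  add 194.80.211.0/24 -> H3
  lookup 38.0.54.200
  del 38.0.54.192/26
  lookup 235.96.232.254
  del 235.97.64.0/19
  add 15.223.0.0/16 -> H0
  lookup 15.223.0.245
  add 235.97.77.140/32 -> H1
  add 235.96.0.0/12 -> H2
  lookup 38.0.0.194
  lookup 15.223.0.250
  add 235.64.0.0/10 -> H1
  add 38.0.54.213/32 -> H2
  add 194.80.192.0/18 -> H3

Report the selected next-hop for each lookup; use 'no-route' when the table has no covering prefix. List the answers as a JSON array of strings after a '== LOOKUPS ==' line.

Trace:
  + 0.0.0.0/0 (H1) depth=0
  + 235.0.0.0/8 (H0) depth=8
  del 0.0.0.0/0 (clear depth 0)
  + 0.0.0.0/0 (H0) depth=0
  + 194.80.211.11/32 (H1) depth=32
  + 38.0.54.208/28 (H1) depth=28
  + 235.97.64.0/19 (H0) depth=19
  + 38.0.0.0/12 (H2) depth=12
  + 15.223.0.240/28 (H2) depth=28
  + 235.96.0.0/12 (H1) depth=12
  lookup 194.80.211.11: bits 11000010010100001101001100001011 walk d0:H0→d1:-→d2:-→d3:-→d4:-→d5:-→d6:-→d7:-→d8:-→d9:-→d10:-→d11:-→d12:-→d13:-→d14:-→d15:-→d16:-→d17:-→d18:-→d19:-→d20:-→d21:-→d22:-→d23:-→d24:-→d25:-→d26:-→d27:-→d28:-→d29:-→d30:-→d31:-→d32:H1 -> H1
  + 194.80.208.0/21 (H0) depth=21
  + 194.80.208.0/20 (H2) depth=20
  + 38.0.54.192/26 (H1) depth=26
  + 194.80.211.0/24 (H3) depth=24
  lookup 38.0.54.200: bits 001001100000000000110110110 walk d0:H0→d1:-→d2:-→d3:-→d4:-→d5:-→d6:-→d7:-→d8:-→d9:-→d10:-→d11:-→d12:H2→d13:-→d14:-→d15:-→d16:-→d17:-→d18:-→d19:-→d20:-→d21:-→d22:-→d23:-→d24:-→d25:-→d26:H1→d27:- -> H1
  del 38.0.54.192/26 (clear depth 26)
  lookup 235.96.232.254: bits 111010110110000 walk d0:H0→d1:-→d2:-→d3:-→d4:-→d5:-→d6:-→d7:-→d8:H0→d9:-→d10:-→d11:-→d12:H1→d13:-→d14:-→d15:- -> H1
  del 235.97.64.0/19 (clear depth 19)
  + 15.223.0.0/16 (H0) depth=16
  lookup 15.223.0.245: bits 0000111111011111000000001111 walk d0:H0→d1:-→d2:-→d3:-→d4:-→d5:-→d6:-→d7:-→d8:-→d9:-→d10:-→d11:-→d12:-→d13:-→d14:-→d15:-→d16:H0→d17:-→d18:-→d19:-→d20:-→d21:-→d22:-→d23:-→d24:-→d25:-→d26:-→d27:-→d28:H2 -> H2
  + 235.97.77.140/32 (H1) depth=32
  + 235.96.0.0/12 (H2) depth=12
  lookup 38.0.0.194: bits 001001100000000000 walk d0:H0→d1:-→d2:-→d3:-→d4:-→d5:-→d6:-→d7:-→d8:-→d9:-→d10:-→d11:-→d12:H2→d13:-→d14:-→d15:-→d16:-→d17:-→d18:- -> H2
  lookup 15.223.0.250: bits 0000111111011111000000001111 walk d0:H0→d1:-→d2:-→d3:-→d4:-→d5:-→d6:-→d7:-→d8:-→d9:-→d10:-→d11:-→d12:-→d13:-→d14:-→d15:-→d16:H0→d17:-→d18:-→d19:-→d20:-→d21:-→d22:-→d23:-→d24:-→d25:-→d26:-→d27:-→d28:H2 -> H2
  + 235.64.0.0/10 (H1) depth=10
  + 38.0.54.213/32 (H2) depth=32
  + 194.80.192.0/18 (H3) depth=18

== LOOKUPS ==
["H1","H1","H1","H2","H2","H2"]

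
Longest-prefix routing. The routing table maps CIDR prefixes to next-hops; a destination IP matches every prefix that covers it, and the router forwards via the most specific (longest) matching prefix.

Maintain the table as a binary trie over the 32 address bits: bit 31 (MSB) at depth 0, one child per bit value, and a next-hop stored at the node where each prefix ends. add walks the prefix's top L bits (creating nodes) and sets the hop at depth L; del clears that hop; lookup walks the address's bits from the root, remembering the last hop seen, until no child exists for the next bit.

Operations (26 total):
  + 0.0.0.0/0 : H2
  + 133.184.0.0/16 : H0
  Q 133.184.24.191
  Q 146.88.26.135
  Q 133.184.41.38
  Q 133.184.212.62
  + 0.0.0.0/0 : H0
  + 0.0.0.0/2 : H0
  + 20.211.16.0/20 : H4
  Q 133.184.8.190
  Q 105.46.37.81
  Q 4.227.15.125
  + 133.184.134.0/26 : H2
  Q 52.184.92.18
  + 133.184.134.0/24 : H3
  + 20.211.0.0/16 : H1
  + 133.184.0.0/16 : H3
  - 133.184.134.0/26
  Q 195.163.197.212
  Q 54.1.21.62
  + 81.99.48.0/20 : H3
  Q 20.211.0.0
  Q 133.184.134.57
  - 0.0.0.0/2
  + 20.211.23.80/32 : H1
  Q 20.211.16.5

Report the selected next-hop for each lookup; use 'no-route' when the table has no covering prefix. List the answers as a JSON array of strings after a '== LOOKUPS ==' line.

Process each operation:
  add 0.0.0.0/0 -> H2 at depth 0
  add 133.184.0.0/16 -> H0 at depth 16
  lookup 133.184.24.191: bits 1000010110111000 walk d0:H2→d1:-→d2:-→d3:-→d4:-→d5:-→d6:-→d7:-→d8:-→d9:-→d10:-→d11:-→d12:-→d13:-→d14:-→d15:-→d16:H0 -> H0
  lookup 146.88.26.135: bits 100 walk d0:H2→d1:-→d2:-→d3:- -> H2
  lookup 133.184.41.38: bits 1000010110111000 walk d0:H2→d1:-→d2:-→d3:-→d4:-→d5:-→d6:-→d7:-→d8:-→d9:-→d10:-→d11:-→d12:-→d13:-→d14:-→d15:-→d16:H0 -> H0
  lookup 133.184.212.62: bits 1000010110111000 walk d0:H2→d1:-→d2:-→d3:-→d4:-→d5:-→d6:-→d7:-→d8:-→d9:-→d10:-→d11:-→d12:-→d13:-→d14:-→d15:-→d16:H0 -> H0
  add 0.0.0.0/0 -> H0 at depth 0
  add 0.0.0.0/2 -> H0 at depth 2
  add 20.211.16.0/20 -> H4 at depth 20
  lookup 133.184.8.190: bits 1000010110111000 walk d0:H0→d1:-→d2:-→d3:-→d4:-→d5:-→d6:-→d7:-→d8:-→d9:-→d10:-→d11:-→d12:-→d13:-→d14:-→d15:-→d16:H0 -> H0
  lookup 105.46.37.81: bits 0 walk d0:H0→d1:- -> H0
  lookup 4.227.15.125: bits 000 walk d0:H0→d1:-→d2:H0→d3:- -> H0
  add 133.184.134.0/26 -> H2 at depth 26
  lookup 52.184.92.18: bits 00 walk d0:H0→d1:-→d2:H0 -> H0
  add 133.184.134.0/24 -> H3 at depth 24
  add 20.211.0.0/16 -> H1 at depth 16
  add 133.184.0.0/16 -> H3 at depth 16
  del 133.184.134.0/26 (clear depth 26)
  lookup 195.163.197.212: bits 1 walk d0:H0→d1:- -> H0
  lookup 54.1.21.62: bits 00 walk d0:H0→d1:-→d2:H0 -> H0
  add 81.99.48.0/20 -> H3 at depth 20
  lookup 20.211.0.0: bits 0001010011010011000 walk d0:H0→d1:-→d2:H0→d3:-→d4:-→d5:-→d6:-→d7:-→d8:-→d9:-→d10:-→d11:-→d12:-→d13:-→d14:-→d15:-→d16:H1→d17:-→d18:-→d19:- -> H1
  lookup 133.184.134.57: bits 10000101101110001000011000 walk d0:H0→d1:-→d2:-→d3:-→d4:-→d5:-→d6:-→d7:-→d8:-→d9:-→d10:-→d11:-→d12:-→d13:-→d14:-→d15:-→d16:H3→d17:-→d18:-→d19:-→d20:-→d21:-→d22:-→d23:-→d24:H3→d25:-→d26:- -> H3
  del 0.0.0.0/2 (clear depth 2)
  add 20.211.23.80/32 -> H1 at depth 32
  lookup 20.211.16.5: bits 000101001101001100010 walk d0:H0→d1:-→d2:-→d3:-→d4:-→d5:-→d6:-→d7:-→d8:-→d9:-→d10:-→d11:-→d12:-→d13:-→d14:-→d15:-→d16:H1→d17:-→d18:-→d19:-→d20:H4→d21:- -> H4

== LOOKUPS ==
["H0","H2","H0","H0","H0","H0","H0","H0","H0","H0","H1","H3","H4"]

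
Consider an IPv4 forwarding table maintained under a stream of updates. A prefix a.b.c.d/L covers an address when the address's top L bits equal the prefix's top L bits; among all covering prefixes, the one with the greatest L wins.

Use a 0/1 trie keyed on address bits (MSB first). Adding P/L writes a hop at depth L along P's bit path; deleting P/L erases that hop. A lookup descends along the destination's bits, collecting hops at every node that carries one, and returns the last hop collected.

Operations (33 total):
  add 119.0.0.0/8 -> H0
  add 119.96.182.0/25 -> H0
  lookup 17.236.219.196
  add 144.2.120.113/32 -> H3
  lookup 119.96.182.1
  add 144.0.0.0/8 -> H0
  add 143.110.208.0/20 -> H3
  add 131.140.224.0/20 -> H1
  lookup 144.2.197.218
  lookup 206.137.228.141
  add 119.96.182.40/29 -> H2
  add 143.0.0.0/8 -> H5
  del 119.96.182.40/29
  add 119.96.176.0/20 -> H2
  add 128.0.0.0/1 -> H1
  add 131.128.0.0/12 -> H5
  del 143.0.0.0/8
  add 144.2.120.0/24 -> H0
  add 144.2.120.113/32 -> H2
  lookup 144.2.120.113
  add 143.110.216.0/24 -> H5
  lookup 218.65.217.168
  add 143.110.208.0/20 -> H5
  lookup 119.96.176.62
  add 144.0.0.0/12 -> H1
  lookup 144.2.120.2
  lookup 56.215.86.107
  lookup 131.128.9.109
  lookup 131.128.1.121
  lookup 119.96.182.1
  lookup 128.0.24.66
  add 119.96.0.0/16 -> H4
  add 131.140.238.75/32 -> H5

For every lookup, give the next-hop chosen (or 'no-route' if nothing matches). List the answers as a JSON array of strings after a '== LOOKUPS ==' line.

Process each operation:
  add 119.0.0.0/8 -> H0 at depth 8
  add 119.96.182.0/25 -> H0 at depth 25
  ? 17.236.219.196  path d0:-→d1:-  best=no-route
  add 144.2.120.113/32 -> H3 at depth 32
  ? 119.96.182.1  path d0:-→d1:-→d2:-→d3:-→d4:-→d5:-→d6:-→d7:-→d8:H0→d9:-→d10:-→d11:-→d12:-→d13:-→d14:-→d15:-→d16:-→d17:-→d18:-→d19:-→d20:-→d21:-→d22:-→d23:-→d24:-→d25:H0  best=H0
  add 144.0.0.0/8 -> H0 at depth 8
  add 143.110.208.0/20 -> H3 at depth 20
  add 131.140.224.0/20 -> H1 at depth 20
  ? 144.2.197.218  path d0:-→d1:-→d2:-→d3:-→d4:-→d5:-→d6:-→d7:-→d8:H0→d9:-→d10:-→d11:-→d12:-→d13:-→d14:-→d15:-→d16:-  best=H0
  ? 206.137.228.141  path d0:-→d1:-  best=no-route
  add 119.96.182.40/29 -> H2 at depth 29
  add 143.0.0.0/8 -> H5 at depth 8
  del 119.96.182.40/29 (clear depth 29)
  add 119.96.176.0/20 -> H2 at depth 20
  add 128.0.0.0/1 -> H1 at depth 1
  add 131.128.0.0/12 -> H5 at depth 12
  del 143.0.0.0/8 (clear depth 8)
  add 144.2.120.0/24 -> H0 at depth 24
  add 144.2.120.113/32 -> H2 at depth 32
  ? 144.2.120.113  path d0:-→d1:H1→d2:-→d3:-→d4:-→d5:-→d6:-→d7:-→d8:H0→d9:-→d10:-→d11:-→d12:-→d13:-→d14:-→d15:-→d16:-→d17:-→d18:-→d19:-→d20:-→d21:-→d22:-→d23:-→d24:H0→d25:-→d26:-→d27:-→d28:-→d29:-→d30:-→d31:-→d32:H2  best=H2
  add 143.110.216.0/24 -> H5 at depth 24
  ? 218.65.217.168  path d0:-→d1:H1  best=H1
  add 143.110.208.0/20 -> H5 at depth 20
  ? 119.96.176.62  path d0:-→d1:-→d2:-→d3:-→d4:-→d5:-→d6:-→d7:-→d8:H0→d9:-→d10:-→d11:-→d12:-→d13:-→d14:-→d15:-→d16:-→d17:-→d18:-→d19:-→d20:H2→d21:-  best=H2
  add 144.0.0.0/12 -> H1 at depth 12
  ? 144.2.120.2  path d0:-→d1:H1→d2:-→d3:-→d4:-→d5:-→d6:-→d7:-→d8:H0→d9:-→d10:-→d11:-→d12:H1→d13:-→d14:-→d15:-→d16:-→d17:-→d18:-→d19:-→d20:-→d21:-→d22:-→d23:-→d24:H0→d25:-  best=H0
  ? 56.215.86.107  path d0:-→d1:-  best=no-route
  ? 131.128.9.109  path d0:-→d1:H1→d2:-→d3:-→d4:-→d5:-→d6:-→d7:-→d8:-→d9:-→d10:-→d11:-→d12:H5  best=H5
  ? 131.128.1.121  path d0:-→d1:H1→d2:-→d3:-→d4:-→d5:-→d6:-→d7:-→d8:-→d9:-→d10:-→d11:-→d12:H5  best=H5
  ? 119.96.182.1  path d0:-→d1:-→d2:-→d3:-→d4:-→d5:-→d6:-→d7:-→d8:H0→d9:-→d10:-→d11:-→d12:-→d13:-→d14:-→d15:-→d16:-→d17:-→d18:-→d19:-→d20:H2→d21:-→d22:-→d23:-→d24:-→d25:H0→d26:-  best=H0
  ? 128.0.24.66  path d0:-→d1:H1→d2:-→d3:-→d4:-→d5:-→d6:-  best=H1
  add 119.96.0.0/16 -> H4 at depth 16
  add 131.140.238.75/32 -> H5 at depth 32

== LOOKUPS ==
["no-route","H0","H0","no-route","H2","H1","H2","H0","no-route","H5","H5","H0","H1"]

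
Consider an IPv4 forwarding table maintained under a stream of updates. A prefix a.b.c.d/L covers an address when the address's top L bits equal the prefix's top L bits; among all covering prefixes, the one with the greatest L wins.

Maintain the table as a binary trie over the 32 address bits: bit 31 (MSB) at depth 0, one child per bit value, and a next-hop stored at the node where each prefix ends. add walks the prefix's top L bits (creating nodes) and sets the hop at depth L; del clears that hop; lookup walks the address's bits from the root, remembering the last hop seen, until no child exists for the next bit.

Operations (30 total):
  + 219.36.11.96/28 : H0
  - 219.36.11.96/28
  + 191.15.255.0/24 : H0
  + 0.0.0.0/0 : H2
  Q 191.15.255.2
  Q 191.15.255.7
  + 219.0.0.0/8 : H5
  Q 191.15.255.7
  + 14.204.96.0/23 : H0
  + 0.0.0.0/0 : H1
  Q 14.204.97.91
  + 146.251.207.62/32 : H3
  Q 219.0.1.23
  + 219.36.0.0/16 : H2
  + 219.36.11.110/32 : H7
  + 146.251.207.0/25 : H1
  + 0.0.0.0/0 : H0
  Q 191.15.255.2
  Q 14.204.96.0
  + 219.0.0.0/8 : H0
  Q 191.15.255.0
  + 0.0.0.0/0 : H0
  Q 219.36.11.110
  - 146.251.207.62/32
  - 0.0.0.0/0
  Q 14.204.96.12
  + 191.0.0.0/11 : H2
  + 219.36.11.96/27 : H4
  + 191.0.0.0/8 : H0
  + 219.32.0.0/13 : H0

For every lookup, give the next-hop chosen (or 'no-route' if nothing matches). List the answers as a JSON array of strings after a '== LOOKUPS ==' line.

Trace:
  + 219.36.11.96/28 (H0) depth=28
  del 219.36.11.96/28 (clear depth 28)
  + 191.15.255.0/24 (H0) depth=24
  + 0.0.0.0/0 (H2) depth=0
  lookup 191.15.255.2: bits 101111110000111111111111 walk d0:H2→d1:-→d2:-→d3:-→d4:-→d5:-→d6:-→d7:-→d8:-→d9:-→d10:-→d11:-→d12:-→d13:-→d14:-→d15:-→d16:-→d17:-→d18:-→d19:-→d20:-→d21:-→d22:-→d23:-→d24:H0 -> H0
  lookup 191.15.255.7: bits 101111110000111111111111 walk d0:H2→d1:-→d2:-→d3:-→d4:-→d5:-→d6:-→d7:-→d8:-→d9:-→d10:-→d11:-→d12:-→d13:-→d14:-→d15:-→d16:-→d17:-→d18:-→d19:-→d20:-→d21:-→d22:-→d23:-→d24:H0 -> H0
  + 219.0.0.0/8 (H5) depth=8
  lookup 191.15.255.7: bits 101111110000111111111111 walk d0:H2→d1:-→d2:-→d3:-→d4:-→d5:-→d6:-→d7:-→d8:-→d9:-→d10:-→d11:-→d12:-→d13:-→d14:-→d15:-→d16:-→d17:-→d18:-→d19:-→d20:-→d21:-→d22:-→d23:-→d24:H0 -> H0
  + 14.204.96.0/23 (H0) depth=23
  + 0.0.0.0/0 (H1) depth=0
  lookup 14.204.97.91: bits 00001110110011000110000 walk d0:H1→d1:-→d2:-→d3:-→d4:-→d5:-→d6:-→d7:-→d8:-→d9:-→d10:-→d11:-→d12:-→d13:-→d14:-→d15:-→d16:-→d17:-→d18:-→d19:-→d20:-→d21:-→d22:-→d23:H0 -> H0
  + 146.251.207.62/32 (H3) depth=32
  lookup 219.0.1.23: bits 1101101100 walk d0:H1→d1:-→d2:-→d3:-→d4:-→d5:-→d6:-→d7:-→d8:H5→d9:-→d10:- -> H5
  + 219.36.0.0/16 (H2) depth=16
  + 219.36.11.110/32 (H7) depth=32
  + 146.251.207.0/25 (H1) depth=25
  + 0.0.0.0/0 (H0) depth=0
  lookup 191.15.255.2: bits 101111110000111111111111 walk d0:H0→d1:-→d2:-→d3:-→d4:-→d5:-→d6:-→d7:-→d8:-→d9:-→d10:-→d11:-→d12:-→d13:-→d14:-→d15:-→d16:-→d17:-→d18:-→d19:-→d20:-→d21:-→d22:-→d23:-→d24:H0 -> H0
  lookup 14.204.96.0: bits 00001110110011000110000 walk d0:H0→d1:-→d2:-→d3:-→d4:-→d5:-→d6:-→d7:-→d8:-→d9:-→d10:-→d11:-→d12:-→d13:-→d14:-→d15:-→d16:-→d17:-→d18:-→d19:-→d20:-→d21:-→d22:-→d23:H0 -> H0
  + 219.0.0.0/8 (H0) depth=8
  lookup 191.15.255.0: bits 101111110000111111111111 walk d0:H0→d1:-→d2:-→d3:-→d4:-→d5:-→d6:-→d7:-→d8:-→d9:-→d10:-→d11:-→d12:-→d13:-→d14:-→d15:-→d16:-→d17:-→d18:-→d19:-→d20:-→d21:-→d22:-→d23:-→d24:H0 -> H0
  + 0.0.0.0/0 (H0) depth=0
  lookup 219.36.11.110: bits 11011011001001000000101101101110 walk d0:H0→d1:-→d2:-→d3:-→d4:-→d5:-→d6:-→d7:-→d8:H0→d9:-→d10:-→d11:-→d12:-→d13:-→d14:-→d15:-→d16:H2→d17:-→d18:-→d19:-→d20:-→d21:-→d22:-→d23:-→d24:-→d25:-→d26:-→d27:-→d28:-→d29:-→d30:-→d31:-→d32:H7 -> H7
  del 146.251.207.62/32 (clear depth 32)
  del 0.0.0.0/0 (clear depth 0)
  lookup 14.204.96.12: bits 00001110110011000110000 walk d0:-→d1:-→d2:-→d3:-→d4:-→d5:-→d6:-→d7:-→d8:-→d9:-→d10:-→d11:-→d12:-→d13:-→d14:-→d15:-→d16:-→d17:-→d18:-→d19:-→d20:-→d21:-→d22:-→d23:H0 -> H0
  + 191.0.0.0/11 (H2) depth=11
  + 219.36.11.96/27 (H4) depth=27
  + 191.0.0.0/8 (H0) depth=8
  + 219.32.0.0/13 (H0) depth=13

== LOOKUPS ==
["H0","H0","H0","H0","H5","H0","H0","H0","H7","H0"]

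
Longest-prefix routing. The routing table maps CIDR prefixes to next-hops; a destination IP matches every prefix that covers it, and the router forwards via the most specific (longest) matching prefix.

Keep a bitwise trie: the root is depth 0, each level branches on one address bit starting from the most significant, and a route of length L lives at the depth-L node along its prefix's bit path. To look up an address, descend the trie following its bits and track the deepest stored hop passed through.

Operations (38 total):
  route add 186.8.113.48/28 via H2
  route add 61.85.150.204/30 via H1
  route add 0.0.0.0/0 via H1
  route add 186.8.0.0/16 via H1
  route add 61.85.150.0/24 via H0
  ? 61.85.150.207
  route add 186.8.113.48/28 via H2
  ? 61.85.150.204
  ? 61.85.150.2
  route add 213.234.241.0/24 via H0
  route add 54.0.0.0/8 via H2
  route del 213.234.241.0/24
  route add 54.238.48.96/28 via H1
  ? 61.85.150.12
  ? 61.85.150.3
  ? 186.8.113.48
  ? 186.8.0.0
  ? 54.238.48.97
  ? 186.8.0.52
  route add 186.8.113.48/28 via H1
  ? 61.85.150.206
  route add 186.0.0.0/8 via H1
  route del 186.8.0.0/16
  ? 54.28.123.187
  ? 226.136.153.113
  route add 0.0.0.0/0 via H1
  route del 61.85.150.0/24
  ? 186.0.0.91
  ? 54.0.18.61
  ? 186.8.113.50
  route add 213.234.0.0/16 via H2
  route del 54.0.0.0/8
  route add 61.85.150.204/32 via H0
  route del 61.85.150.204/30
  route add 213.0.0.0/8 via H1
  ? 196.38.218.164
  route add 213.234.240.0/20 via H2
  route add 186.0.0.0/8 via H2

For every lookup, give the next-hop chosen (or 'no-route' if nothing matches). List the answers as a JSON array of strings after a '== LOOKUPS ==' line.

Apply in order:
  + 186.8.113.48/28 (H2) depth=28
  + 61.85.150.204/30 (H1) depth=30
  + 0.0.0.0/0 (H1) depth=0
  + 186.8.0.0/16 (H1) depth=16
  + 61.85.150.0/24 (H0) depth=24
  ? 61.85.150.207  path d0:H1→d1:-→d2:-→d3:-→d4:-→d5:-→d6:-→d7:-→d8:-→d9:-→d10:-→d11:-→d12:-→d13:-→d14:-→d15:-→d16:-→d17:-→d18:-→d19:-→d20:-→d21:-→d22:-→d23:-→d24:H0→d25:-→d26:-→d27:-→d28:-→d29:-→d30:H1  best=H1
  + 186.8.113.48/28 (H2) depth=28
  ? 61.85.150.204  path d0:H1→d1:-→d2:-→d3:-→d4:-→d5:-→d6:-→d7:-→d8:-→d9:-→d10:-→d11:-→d12:-→d13:-→d14:-→d15:-→d16:-→d17:-→d18:-→d19:-→d20:-→d21:-→d22:-→d23:-→d24:H0→d25:-→d26:-→d27:-→d28:-→d29:-→d30:H1  best=H1
  ? 61.85.150.2  path d0:H1→d1:-→d2:-→d3:-→d4:-→d5:-→d6:-→d7:-→d8:-→d9:-→d10:-→d11:-→d12:-→d13:-→d14:-→d15:-→d16:-→d17:-→d18:-→d19:-→d20:-→d21:-→d22:-→d23:-→d24:H0  best=H0
  + 213.234.241.0/24 (H0) depth=24
  + 54.0.0.0/8 (H2) depth=8
  - 213.234.241.0/24 clear@24
  + 54.238.48.96/28 (H1) depth=28
  ? 61.85.150.12  path d0:H1→d1:-→d2:-→d3:-→d4:-→d5:-→d6:-→d7:-→d8:-→d9:-→d10:-→d11:-→d12:-→d13:-→d14:-→d15:-→d16:-→d17:-→d18:-→d19:-→d20:-→d21:-→d22:-→d23:-→d24:H0  best=H0
  ? 61.85.150.3  path d0:H1→d1:-→d2:-→d3:-→d4:-→d5:-→d6:-→d7:-→d8:-→d9:-→d10:-→d11:-→d12:-→d13:-→d14:-→d15:-→d16:-→d17:-→d18:-→d19:-→d20:-→d21:-→d22:-→d23:-→d24:H0  best=H0
  ? 186.8.113.48  path d0:H1→d1:-→d2:-→d3:-→d4:-→d5:-→d6:-→d7:-→d8:-→d9:-→d10:-→d11:-→d12:-→d13:-→d14:-→d15:-→d16:H1→d17:-→d18:-→d19:-→d20:-→d21:-→d22:-→d23:-→d24:-→d25:-→d26:-→d27:-→d28:H2  best=H2
  ? 186.8.0.0  path d0:H1→d1:-→d2:-→d3:-→d4:-→d5:-→d6:-→d7:-→d8:-→d9:-→d10:-→d11:-→d12:-→d13:-→d14:-→d15:-→d16:H1→d17:-  best=H1
  ? 54.238.48.97  path d0:H1→d1:-→d2:-→d3:-→d4:-→d5:-→d6:-→d7:-→d8:H2→d9:-→d10:-→d11:-→d12:-→d13:-→d14:-→d15:-→d16:-→d17:-→d18:-→d19:-→d20:-→d21:-→d22:-→d23:-→d24:-→d25:-→d26:-→d27:-→d28:H1  best=H1
  ? 186.8.0.52  path d0:H1→d1:-→d2:-→d3:-→d4:-→d5:-→d6:-→d7:-→d8:-→d9:-→d10:-→d11:-→d12:-→d13:-→d14:-→d15:-→d16:H1→d17:-  best=H1
  + 186.8.113.48/28 (H1) depth=28
  ? 61.85.150.206  path d0:H1→d1:-→d2:-→d3:-→d4:-→d5:-→d6:-→d7:-→d8:-→d9:-→d10:-→d11:-→d12:-→d13:-→d14:-→d15:-→d16:-→d17:-→d18:-→d19:-→d20:-→d21:-→d22:-→d23:-→d24:H0→d25:-→d26:-→d27:-→d28:-→d29:-→d30:H1  best=H1
  + 186.0.0.0/8 (H1) depth=8
  - 186.8.0.0/16 clear@16
  ? 54.28.123.187  path d0:H1→d1:-→d2:-→d3:-→d4:-→d5:-→d6:-→d7:-→d8:H2  best=H2
  ? 226.136.153.113  path d0:H1→d1:-→d2:-  best=H1
  + 0.0.0.0/0 (H1) depth=0
  - 61.85.150.0/24 clear@24
  ? 186.0.0.91  path d0:H1→d1:-→d2:-→d3:-→d4:-→d5:-→d6:-→d7:-→d8:H1→d9:-→d10:-→d11:-→d12:-  best=H1
  ? 54.0.18.61  path d0:H1→d1:-→d2:-→d3:-→d4:-→d5:-→d6:-→d7:-→d8:H2  best=H2
  ? 186.8.113.50  path d0:H1→d1:-→d2:-→d3:-→d4:-→d5:-→d6:-→d7:-→d8:H1→d9:-→d10:-→d11:-→d12:-→d13:-→d14:-→d15:-→d16:-→d17:-→d18:-→d19:-→d20:-→d21:-→d22:-→d23:-→d24:-→d25:-→d26:-→d27:-→d28:H1  best=H1
  + 213.234.0.0/16 (H2) depth=16
  - 54.0.0.0/8 clear@8
  + 61.85.150.204/32 (H0) depth=32
  - 61.85.150.204/30 clear@30
  + 213.0.0.0/8 (H1) depth=8
  ? 196.38.218.164  path d0:H1→d1:-→d2:-→d3:-  best=H1
  + 213.234.240.0/20 (H2) depth=20
  + 186.0.0.0/8 (H2) depth=8

== LOOKUPS ==
["H1","H1","H0","H0","H0","H2","H1","H1","H1","H1","H2","H1","H1","H2","H1","H1"]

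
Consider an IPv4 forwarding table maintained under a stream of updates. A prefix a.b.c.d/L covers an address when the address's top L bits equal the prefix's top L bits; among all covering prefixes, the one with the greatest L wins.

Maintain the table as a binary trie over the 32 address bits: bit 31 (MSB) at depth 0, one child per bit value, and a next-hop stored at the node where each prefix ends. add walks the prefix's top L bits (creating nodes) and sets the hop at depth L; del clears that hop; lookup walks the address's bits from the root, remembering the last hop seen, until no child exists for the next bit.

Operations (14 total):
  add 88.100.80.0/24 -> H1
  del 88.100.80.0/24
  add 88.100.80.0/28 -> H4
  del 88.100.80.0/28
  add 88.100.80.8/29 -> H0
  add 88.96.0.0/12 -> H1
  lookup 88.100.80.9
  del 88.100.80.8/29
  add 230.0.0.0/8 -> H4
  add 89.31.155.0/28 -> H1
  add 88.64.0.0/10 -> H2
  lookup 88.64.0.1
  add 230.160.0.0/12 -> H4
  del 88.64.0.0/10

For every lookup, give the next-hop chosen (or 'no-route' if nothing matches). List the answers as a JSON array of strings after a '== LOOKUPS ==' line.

Process each operation:
  + 88.100.80.0/24 (H1) depth=24
  - 88.100.80.0/24 clear@24
  + 88.100.80.0/28 (H4) depth=28
  - 88.100.80.0/28 clear@28
  + 88.100.80.8/29 (H0) depth=29
  + 88.96.0.0/12 (H1) depth=12
  ? 88.100.80.9  path d0:-→d1:-→d2:-→d3:-→d4:-→d5:-→d6:-→d7:-→d8:-→d9:-→d10:-→d11:-→d12:H1→d13:-→d14:-→d15:-→d16:-→d17:-→d18:-→d19:-→d20:-→d21:-→d22:-→d23:-→d24:-→d25:-→d26:-→d27:-→d28:-→d29:H0  best=H0
  - 88.100.80.8/29 clear@29
  + 230.0.0.0/8 (H4) depth=8
  + 89.31.155.0/28 (H1) depth=28
  + 88.64.0.0/10 (H2) depth=10
  ? 88.64.0.1  path d0:-→d1:-→d2:-→d3:-→d4:-→d5:-→d6:-→d7:-→d8:-→d9:-→d10:H2  best=H2
  + 230.160.0.0/12 (H4) depth=12
  - 88.64.0.0/10 clear@10

== LOOKUPS ==
["H0","H2"]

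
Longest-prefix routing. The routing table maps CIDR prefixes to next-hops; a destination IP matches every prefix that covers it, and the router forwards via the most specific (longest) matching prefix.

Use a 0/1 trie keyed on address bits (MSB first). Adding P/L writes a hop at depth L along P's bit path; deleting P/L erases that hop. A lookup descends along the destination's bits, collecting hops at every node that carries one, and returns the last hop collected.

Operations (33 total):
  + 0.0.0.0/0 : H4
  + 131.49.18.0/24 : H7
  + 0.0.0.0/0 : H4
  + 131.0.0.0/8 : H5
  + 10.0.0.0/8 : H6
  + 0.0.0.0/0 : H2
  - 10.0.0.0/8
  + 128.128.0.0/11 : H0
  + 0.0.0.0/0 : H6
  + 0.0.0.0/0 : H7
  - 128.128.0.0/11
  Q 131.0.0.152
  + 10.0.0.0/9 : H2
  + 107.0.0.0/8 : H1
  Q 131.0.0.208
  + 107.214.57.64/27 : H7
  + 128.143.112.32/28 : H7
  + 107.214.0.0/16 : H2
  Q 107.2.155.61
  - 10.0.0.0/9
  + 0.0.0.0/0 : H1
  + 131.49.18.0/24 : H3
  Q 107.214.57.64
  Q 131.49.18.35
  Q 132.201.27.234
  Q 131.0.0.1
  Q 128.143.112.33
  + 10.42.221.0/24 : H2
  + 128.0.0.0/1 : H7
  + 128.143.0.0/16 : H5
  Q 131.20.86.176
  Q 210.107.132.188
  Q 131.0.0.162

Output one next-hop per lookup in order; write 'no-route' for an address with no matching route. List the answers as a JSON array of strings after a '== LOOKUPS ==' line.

Process each operation:
  add 0.0.0.0/0 -> H4 at depth 0
  add 131.49.18.0/24 -> H7 at depth 24
  add 0.0.0.0/0 -> H4 at depth 0
  add 131.0.0.0/8 -> H5 at depth 8
  add 10.0.0.0/8 -> H6 at depth 8
  add 0.0.0.0/0 -> H2 at depth 0
  del 10.0.0.0/8 (clear depth 8)
  add 128.128.0.0/11 -> H0 at depth 11
  add 0.0.0.0/0 -> H6 at depth 0
  add 0.0.0.0/0 -> H7 at depth 0
  del 128.128.0.0/11 (clear depth 11)
  ? 131.0.0.152  path d0:H7→d1:-→d2:-→d3:-→d4:-→d5:-→d6:-→d7:-→d8:H5→d9:-→d10:-  best=H5
  add 10.0.0.0/9 -> H2 at depth 9
  add 107.0.0.0/8 -> H1 at depth 8
  ? 131.0.0.208  path d0:H7→d1:-→d2:-→d3:-→d4:-→d5:-→d6:-→d7:-→d8:H5→d9:-→d10:-  best=H5
  add 107.214.57.64/27 -> H7 at depth 27
  add 128.143.112.32/28 -> H7 at depth 28
  add 107.214.0.0/16 -> H2 at depth 16
  ? 107.2.155.61  path d0:H7→d1:-→d2:-→d3:-→d4:-→d5:-→d6:-→d7:-→d8:H1  best=H1
  del 10.0.0.0/9 (clear depth 9)
  add 0.0.0.0/0 -> H1 at depth 0
  add 131.49.18.0/24 -> H3 at depth 24
  ? 107.214.57.64  path d0:H1→d1:-→d2:-→d3:-→d4:-→d5:-→d6:-→d7:-→d8:H1→d9:-→d10:-→d11:-→d12:-→d13:-→d14:-→d15:-→d16:H2→d17:-→d18:-→d19:-→d20:-→d21:-→d22:-→d23:-→d24:-→d25:-→d26:-→d27:H7  best=H7
  ? 131.49.18.35  path d0:H1→d1:-→d2:-→d3:-→d4:-→d5:-→d6:-→d7:-→d8:H5→d9:-→d10:-→d11:-→d12:-→d13:-→d14:-→d15:-→d16:-→d17:-→d18:-→d19:-→d20:-→d21:-→d22:-→d23:-→d24:H3  best=H3
  ? 132.201.27.234  path d0:H1→d1:-→d2:-→d3:-→d4:-→d5:-  best=H1
  ? 131.0.0.1  path d0:H1→d1:-→d2:-→d3:-→d4:-→d5:-→d6:-→d7:-→d8:H5→d9:-→d10:-  best=H5
  ? 128.143.112.33  path d0:H1→d1:-→d2:-→d3:-→d4:-→d5:-→d6:-→d7:-→d8:-→d9:-→d10:-→d11:-→d12:-→d13:-→d14:-→d15:-→d16:-→d17:-→d18:-→d19:-→d20:-→d21:-→d22:-→d23:-→d24:-→d25:-→d26:-→d27:-→d28:H7  best=H7
  add 10.42.221.0/24 -> H2 at depth 24
  add 128.0.0.0/1 -> H7 at depth 1
  add 128.143.0.0/16 -> H5 at depth 16
  ? 131.20.86.176  path d0:H1→d1:H7→d2:-→d3:-→d4:-→d5:-→d6:-→d7:-→d8:H5→d9:-→d10:-  best=H5
  ? 210.107.132.188  path d0:H1→d1:H7  best=H7
  ? 131.0.0.162  path d0:H1→d1:H7→d2:-→d3:-→d4:-→d5:-→d6:-→d7:-→d8:H5→d9:-→d10:-  best=H5

== LOOKUPS ==
["H5","H5","H1","H7","H3","H1","H5","H7","H5","H7","H5"]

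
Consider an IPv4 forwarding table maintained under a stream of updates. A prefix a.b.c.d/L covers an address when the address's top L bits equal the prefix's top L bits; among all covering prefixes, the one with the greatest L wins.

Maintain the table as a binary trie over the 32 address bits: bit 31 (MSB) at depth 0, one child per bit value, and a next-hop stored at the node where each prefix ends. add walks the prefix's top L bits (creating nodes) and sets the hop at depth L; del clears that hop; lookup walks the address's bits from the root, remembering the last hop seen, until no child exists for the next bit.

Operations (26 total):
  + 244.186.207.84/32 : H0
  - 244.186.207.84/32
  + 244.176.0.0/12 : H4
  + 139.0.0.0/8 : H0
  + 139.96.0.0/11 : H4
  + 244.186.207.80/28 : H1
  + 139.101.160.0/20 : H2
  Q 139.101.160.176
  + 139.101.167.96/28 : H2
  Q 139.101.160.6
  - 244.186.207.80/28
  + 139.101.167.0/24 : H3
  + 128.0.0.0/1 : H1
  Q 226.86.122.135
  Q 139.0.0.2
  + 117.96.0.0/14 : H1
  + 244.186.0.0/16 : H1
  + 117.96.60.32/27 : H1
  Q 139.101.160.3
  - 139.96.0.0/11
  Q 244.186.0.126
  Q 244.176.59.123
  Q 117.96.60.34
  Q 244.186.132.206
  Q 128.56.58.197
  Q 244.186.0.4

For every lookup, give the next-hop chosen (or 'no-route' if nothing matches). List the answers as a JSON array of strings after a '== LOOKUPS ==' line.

Apply in order:
  add 244.186.207.84/32 -> H0 at depth 32
  del 244.186.207.84/32 (clear depth 32)
  add 244.176.0.0/12 -> H4 at depth 12
  add 139.0.0.0/8 -> H0 at depth 8
  add 139.96.0.0/11 -> H4 at depth 11
  add 244.186.207.80/28 -> H1 at depth 28
  add 139.101.160.0/20 -> H2 at depth 20
  Q 139.101.160.176: descend 10001011011001011010 ; hops seen [H0,H4,H2] ; pick H2
  add 139.101.167.96/28 -> H2 at depth 28
  Q 139.101.160.6: descend 100010110110010110100 ; hops seen [H0,H4,H2] ; pick H2
  del 244.186.207.80/28 (clear depth 28)
  add 139.101.167.0/24 -> H3 at depth 24
  add 128.0.0.0/1 -> H1 at depth 1
  Q 226.86.122.135: descend 111 ; hops seen [H1] ; pick H1
  Q 139.0.0.2: descend 100010110 ; hops seen [H1,H0] ; pick H0
  add 117.96.0.0/14 -> H1 at depth 14
  add 244.186.0.0/16 -> H1 at depth 16
  add 117.96.60.32/27 -> H1 at depth 27
  Q 139.101.160.3: descend 100010110110010110100 ; hops seen [H1,H0,H4,H2] ; pick H2
  del 139.96.0.0/11 (clear depth 11)
  Q 244.186.0.126: descend 1111010010111010 ; hops seen [H1,H4,H1] ; pick H1
  Q 244.176.59.123: descend 111101001011 ; hops seen [H1,H4] ; pick H4
  Q 117.96.60.34: descend 011101010110000000111100001 ; hops seen [H1,H1] ; pick H1
  Q 244.186.132.206: descend 11110100101110101 ; hops seen [H1,H4,H1] ; pick H1
  Q 128.56.58.197: descend 1000 ; hops seen [H1] ; pick H1
  Q 244.186.0.4: descend 1111010010111010 ; hops seen [H1,H4,H1] ; pick H1

== LOOKUPS ==
["H2","H2","H1","H0","H2","H1","H4","H1","H1","H1","H1"]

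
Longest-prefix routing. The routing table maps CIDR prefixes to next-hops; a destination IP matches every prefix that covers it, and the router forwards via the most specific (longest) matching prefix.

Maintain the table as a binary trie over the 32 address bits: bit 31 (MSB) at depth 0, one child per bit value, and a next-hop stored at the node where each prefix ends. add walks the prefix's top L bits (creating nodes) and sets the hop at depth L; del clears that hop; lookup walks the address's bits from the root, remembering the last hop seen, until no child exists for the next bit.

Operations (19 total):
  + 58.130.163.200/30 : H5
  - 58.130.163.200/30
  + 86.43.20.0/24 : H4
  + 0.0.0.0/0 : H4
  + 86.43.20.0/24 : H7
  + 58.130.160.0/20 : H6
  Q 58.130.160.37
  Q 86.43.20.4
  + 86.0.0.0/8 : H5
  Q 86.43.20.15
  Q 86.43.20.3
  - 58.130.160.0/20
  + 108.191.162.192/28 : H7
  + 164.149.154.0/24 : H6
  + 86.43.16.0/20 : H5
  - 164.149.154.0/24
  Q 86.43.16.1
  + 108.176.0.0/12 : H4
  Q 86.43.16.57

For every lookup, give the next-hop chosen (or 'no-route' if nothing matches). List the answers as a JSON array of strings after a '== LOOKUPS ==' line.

Process each operation:
  add 58.130.163.200/30 -> H5 at depth 30
  - 58.130.163.200/30 clear@30
  add 86.43.20.0/24 -> H4 at depth 24
  add 0.0.0.0/0 -> H4 at depth 0
  add 86.43.20.0/24 -> H7 at depth 24
  add 58.130.160.0/20 -> H6 at depth 20
  Q 58.130.160.37: descend 0011101010000010101000 ; hops seen [H4,H6] ; pick H6
  Q 86.43.20.4: descend 010101100010101100010100 ; hops seen [H4,H7] ; pick H7
  add 86.0.0.0/8 -> H5 at depth 8
  Q 86.43.20.15: descend 010101100010101100010100 ; hops seen [H4,H5,H7] ; pick H7
  Q 86.43.20.3: descend 010101100010101100010100 ; hops seen [H4,H5,H7] ; pick H7
  - 58.130.160.0/20 clear@20
  add 108.191.162.192/28 -> H7 at depth 28
  add 164.149.154.0/24 -> H6 at depth 24
  add 86.43.16.0/20 -> H5 at depth 20
  - 164.149.154.0/24 clear@24
  Q 86.43.16.1: descend 010101100010101100010 ; hops seen [H4,H5,H5] ; pick H5
  add 108.176.0.0/12 -> H4 at depth 12
  Q 86.43.16.57: descend 010101100010101100010 ; hops seen [H4,H5,H5] ; pick H5

== LOOKUPS ==
["H6","H7","H7","H7","H5","H5"]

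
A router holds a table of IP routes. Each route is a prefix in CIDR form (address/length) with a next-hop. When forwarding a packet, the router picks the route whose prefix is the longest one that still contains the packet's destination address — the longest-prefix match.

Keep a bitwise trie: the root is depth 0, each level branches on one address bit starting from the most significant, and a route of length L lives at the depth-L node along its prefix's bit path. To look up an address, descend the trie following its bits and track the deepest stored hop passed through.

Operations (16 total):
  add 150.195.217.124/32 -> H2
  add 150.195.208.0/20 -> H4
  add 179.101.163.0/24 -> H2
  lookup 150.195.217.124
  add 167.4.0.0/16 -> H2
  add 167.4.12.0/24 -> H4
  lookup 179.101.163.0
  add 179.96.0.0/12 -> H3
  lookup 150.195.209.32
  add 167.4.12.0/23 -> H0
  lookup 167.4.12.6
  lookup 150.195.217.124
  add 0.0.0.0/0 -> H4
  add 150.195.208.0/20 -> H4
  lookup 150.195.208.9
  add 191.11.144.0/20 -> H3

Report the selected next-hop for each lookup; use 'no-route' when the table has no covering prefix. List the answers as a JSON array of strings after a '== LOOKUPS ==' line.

Trace:
  + 150.195.217.124/32 (H2) depth=32
  + 150.195.208.0/20 (H4) depth=20
  + 179.101.163.0/24 (H2) depth=24
  lookup 150.195.217.124: bits 10010110110000111101100101111100 walk d0:-→d1:-→d2:-→d3:-→d4:-→d5:-→d6:-→d7:-→d8:-→d9:-→d10:-→d11:-→d12:-→d13:-→d14:-→d15:-→d16:-→d17:-→d18:-→d19:-→d20:H4→d21:-→d22:-→d23:-→d24:-→d25:-→d26:-→d27:-→d28:-→d29:-→d30:-→d31:-→d32:H2 -> H2
  + 167.4.0.0/16 (H2) depth=16
  + 167.4.12.0/24 (H4) depth=24
  lookup 179.101.163.0: bits 101100110110010110100011 walk d0:-→d1:-→d2:-→d3:-→d4:-→d5:-→d6:-→d7:-→d8:-→d9:-→d10:-→d11:-→d12:-→d13:-→d14:-→d15:-→d16:-→d17:-→d18:-→d19:-→d20:-→d21:-→d22:-→d23:-→d24:H2 -> H2
  + 179.96.0.0/12 (H3) depth=12
  lookup 150.195.209.32: bits 10010110110000111101 walk d0:-→d1:-→d2:-→d3:-→d4:-→d5:-→d6:-→d7:-→d8:-→d9:-→d10:-→d11:-→d12:-→d13:-→d14:-→d15:-→d16:-→d17:-→d18:-→d19:-→d20:H4 -> H4
  + 167.4.12.0/23 (H0) depth=23
  lookup 167.4.12.6: bits 101001110000010000001100 walk d0:-→d1:-→d2:-→d3:-→d4:-→d5:-→d6:-→d7:-→d8:-→d9:-→d10:-→d11:-→d12:-→d13:-→d14:-→d15:-→d16:H2→d17:-→d18:-→d19:-→d20:-→d21:-→d22:-→d23:H0→d24:H4 -> H4
  lookup 150.195.217.124: bits 10010110110000111101100101111100 walk d0:-→d1:-→d2:-→d3:-→d4:-→d5:-→d6:-→d7:-→d8:-→d9:-→d10:-→d11:-→d12:-→d13:-→d14:-→d15:-→d16:-→d17:-→d18:-→d19:-→d20:H4→d21:-→d22:-→d23:-→d24:-→d25:-→d26:-→d27:-→d28:-→d29:-→d30:-→d31:-→d32:H2 -> H2
  + 0.0.0.0/0 (H4) depth=0
  + 150.195.208.0/20 (H4) depth=20
  lookup 150.195.208.9: bits 10010110110000111101 walk d0:H4→d1:-→d2:-→d3:-→d4:-→d5:-→d6:-→d7:-→d8:-→d9:-→d10:-→d11:-→d12:-→d13:-→d14:-→d15:-→d16:-→d17:-→d18:-→d19:-→d20:H4 -> H4
  + 191.11.144.0/20 (H3) depth=20

== LOOKUPS ==
["H2","H2","H4","H4","H2","H4"]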